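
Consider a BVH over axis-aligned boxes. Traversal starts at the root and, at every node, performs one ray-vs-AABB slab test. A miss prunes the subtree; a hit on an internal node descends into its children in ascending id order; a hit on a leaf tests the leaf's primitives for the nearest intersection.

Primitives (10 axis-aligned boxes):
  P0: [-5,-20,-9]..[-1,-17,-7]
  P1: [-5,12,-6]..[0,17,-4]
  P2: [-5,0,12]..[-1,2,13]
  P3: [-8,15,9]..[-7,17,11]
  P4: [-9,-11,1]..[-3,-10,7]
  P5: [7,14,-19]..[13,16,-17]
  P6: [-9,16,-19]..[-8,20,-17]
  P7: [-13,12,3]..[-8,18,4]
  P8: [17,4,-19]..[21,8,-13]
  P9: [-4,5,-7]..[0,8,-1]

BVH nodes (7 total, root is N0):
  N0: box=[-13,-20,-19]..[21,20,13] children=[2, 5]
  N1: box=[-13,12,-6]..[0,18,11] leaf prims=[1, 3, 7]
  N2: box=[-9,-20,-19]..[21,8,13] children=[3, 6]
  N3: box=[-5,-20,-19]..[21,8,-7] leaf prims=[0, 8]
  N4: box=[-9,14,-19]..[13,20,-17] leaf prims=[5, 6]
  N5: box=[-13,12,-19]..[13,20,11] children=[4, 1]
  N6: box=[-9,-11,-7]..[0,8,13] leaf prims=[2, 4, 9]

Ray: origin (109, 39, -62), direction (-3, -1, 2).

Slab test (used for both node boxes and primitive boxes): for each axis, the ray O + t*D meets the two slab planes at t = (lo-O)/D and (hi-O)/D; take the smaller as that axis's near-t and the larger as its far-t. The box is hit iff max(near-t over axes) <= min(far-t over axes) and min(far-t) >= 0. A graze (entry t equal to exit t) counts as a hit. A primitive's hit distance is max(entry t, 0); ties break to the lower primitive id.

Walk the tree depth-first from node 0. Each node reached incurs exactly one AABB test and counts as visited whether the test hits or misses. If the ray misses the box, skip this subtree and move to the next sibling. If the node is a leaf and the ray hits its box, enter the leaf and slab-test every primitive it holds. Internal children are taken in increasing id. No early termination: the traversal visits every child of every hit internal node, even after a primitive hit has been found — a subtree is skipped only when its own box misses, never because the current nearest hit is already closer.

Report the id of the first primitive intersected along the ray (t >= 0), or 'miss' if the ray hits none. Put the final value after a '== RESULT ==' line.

Walk:
N0 x:[88/3,122/3] y:[19,59] z:[43/2,75/2] -> hit [88/3,75/2], descend [2, 5]
  N2 x:[88/3,118/3] y:[31,59] z:[43/2,75/2] -> hit [31,75/2], descend [3, 6]
    N3 x:[88/3,38] y:[31,59] z:[43/2,55/2] -> miss, prune
    N6 x:[109/3,118/3] y:[31,50] z:[55/2,75/2] -> hit [109/3,75/2] leaf, test {P2@t=37, P4(miss), P9(miss)}
  N5 x:[32,122/3] y:[19,27] z:[43/2,73/2] -> miss, prune

Summary -> nodes [0, 2, 3, 6, 5]; box-tests=5; leaf-entries=1; first=P2

== RESULT ==
2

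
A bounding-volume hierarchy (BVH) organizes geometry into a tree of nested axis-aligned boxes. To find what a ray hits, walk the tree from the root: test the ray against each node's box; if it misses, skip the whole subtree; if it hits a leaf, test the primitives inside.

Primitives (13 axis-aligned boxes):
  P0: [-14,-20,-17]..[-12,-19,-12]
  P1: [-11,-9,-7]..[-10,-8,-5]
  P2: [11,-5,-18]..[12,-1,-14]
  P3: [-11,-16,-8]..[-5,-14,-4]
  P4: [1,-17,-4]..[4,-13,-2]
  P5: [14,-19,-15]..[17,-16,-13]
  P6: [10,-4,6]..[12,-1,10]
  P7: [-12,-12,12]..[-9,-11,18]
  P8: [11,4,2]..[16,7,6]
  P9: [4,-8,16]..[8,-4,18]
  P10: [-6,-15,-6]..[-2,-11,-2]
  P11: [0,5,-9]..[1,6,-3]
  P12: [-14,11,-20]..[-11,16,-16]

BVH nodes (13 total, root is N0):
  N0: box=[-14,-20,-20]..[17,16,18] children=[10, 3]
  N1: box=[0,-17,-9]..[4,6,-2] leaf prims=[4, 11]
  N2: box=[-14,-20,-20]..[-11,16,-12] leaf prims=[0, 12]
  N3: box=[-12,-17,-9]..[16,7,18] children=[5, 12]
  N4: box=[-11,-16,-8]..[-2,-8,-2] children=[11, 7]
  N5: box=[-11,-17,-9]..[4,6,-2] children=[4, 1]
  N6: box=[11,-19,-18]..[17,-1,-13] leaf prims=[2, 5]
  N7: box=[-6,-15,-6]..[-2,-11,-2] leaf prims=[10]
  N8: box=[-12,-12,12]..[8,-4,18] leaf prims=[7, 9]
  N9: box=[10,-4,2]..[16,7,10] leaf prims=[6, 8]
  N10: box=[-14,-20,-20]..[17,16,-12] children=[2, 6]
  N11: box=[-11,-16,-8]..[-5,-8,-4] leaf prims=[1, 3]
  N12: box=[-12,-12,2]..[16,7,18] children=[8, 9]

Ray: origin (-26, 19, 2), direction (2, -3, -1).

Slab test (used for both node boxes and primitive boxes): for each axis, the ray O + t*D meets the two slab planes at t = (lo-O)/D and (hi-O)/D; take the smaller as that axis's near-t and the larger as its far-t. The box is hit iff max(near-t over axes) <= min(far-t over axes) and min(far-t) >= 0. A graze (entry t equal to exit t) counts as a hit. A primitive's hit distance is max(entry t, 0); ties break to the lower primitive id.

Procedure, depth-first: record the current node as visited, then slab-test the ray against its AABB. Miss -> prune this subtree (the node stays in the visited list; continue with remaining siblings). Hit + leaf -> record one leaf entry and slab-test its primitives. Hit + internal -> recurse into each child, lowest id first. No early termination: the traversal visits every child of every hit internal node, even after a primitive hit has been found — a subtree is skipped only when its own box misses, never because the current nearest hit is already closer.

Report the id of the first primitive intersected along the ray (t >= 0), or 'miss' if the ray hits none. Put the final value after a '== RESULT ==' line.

Traverse from the root:
N0 x:[6,43/2] y:[1,13] z:[-16,22] -> hit [6,13], descend [3, 10]
  N3 x:[7,21] y:[4,12] z:[-16,11] -> hit [7,11], descend [5, 12]
    N5 x:[15/2,15] y:[13/3,12] z:[4,11] -> hit [15/2,11], descend [1, 4]
      N1 x:[13,15] y:[13/3,12] z:[4,11] -> miss, prune
      N4 x:[15/2,12] y:[9,35/3] z:[4,10] -> hit [9,10], descend [7, 11]
        N7 x:[10,12] y:[10,34/3] z:[4,8] -> miss, prune
        N11 x:[15/2,21/2] y:[9,35/3] z:[6,10] -> hit [9,10] leaf, test {P1(miss), P3(miss)}
    N12 x:[7,21] y:[4,31/3] z:[-16,0] -> miss, prune
  N10 x:[6,43/2] y:[1,13] z:[14,22] -> miss, prune

Summary -> nodes [0, 3, 5, 1, 4, 7, 11, 12, 10]; box-tests=9; leaf-entries=1; first=miss

== RESULT ==
miss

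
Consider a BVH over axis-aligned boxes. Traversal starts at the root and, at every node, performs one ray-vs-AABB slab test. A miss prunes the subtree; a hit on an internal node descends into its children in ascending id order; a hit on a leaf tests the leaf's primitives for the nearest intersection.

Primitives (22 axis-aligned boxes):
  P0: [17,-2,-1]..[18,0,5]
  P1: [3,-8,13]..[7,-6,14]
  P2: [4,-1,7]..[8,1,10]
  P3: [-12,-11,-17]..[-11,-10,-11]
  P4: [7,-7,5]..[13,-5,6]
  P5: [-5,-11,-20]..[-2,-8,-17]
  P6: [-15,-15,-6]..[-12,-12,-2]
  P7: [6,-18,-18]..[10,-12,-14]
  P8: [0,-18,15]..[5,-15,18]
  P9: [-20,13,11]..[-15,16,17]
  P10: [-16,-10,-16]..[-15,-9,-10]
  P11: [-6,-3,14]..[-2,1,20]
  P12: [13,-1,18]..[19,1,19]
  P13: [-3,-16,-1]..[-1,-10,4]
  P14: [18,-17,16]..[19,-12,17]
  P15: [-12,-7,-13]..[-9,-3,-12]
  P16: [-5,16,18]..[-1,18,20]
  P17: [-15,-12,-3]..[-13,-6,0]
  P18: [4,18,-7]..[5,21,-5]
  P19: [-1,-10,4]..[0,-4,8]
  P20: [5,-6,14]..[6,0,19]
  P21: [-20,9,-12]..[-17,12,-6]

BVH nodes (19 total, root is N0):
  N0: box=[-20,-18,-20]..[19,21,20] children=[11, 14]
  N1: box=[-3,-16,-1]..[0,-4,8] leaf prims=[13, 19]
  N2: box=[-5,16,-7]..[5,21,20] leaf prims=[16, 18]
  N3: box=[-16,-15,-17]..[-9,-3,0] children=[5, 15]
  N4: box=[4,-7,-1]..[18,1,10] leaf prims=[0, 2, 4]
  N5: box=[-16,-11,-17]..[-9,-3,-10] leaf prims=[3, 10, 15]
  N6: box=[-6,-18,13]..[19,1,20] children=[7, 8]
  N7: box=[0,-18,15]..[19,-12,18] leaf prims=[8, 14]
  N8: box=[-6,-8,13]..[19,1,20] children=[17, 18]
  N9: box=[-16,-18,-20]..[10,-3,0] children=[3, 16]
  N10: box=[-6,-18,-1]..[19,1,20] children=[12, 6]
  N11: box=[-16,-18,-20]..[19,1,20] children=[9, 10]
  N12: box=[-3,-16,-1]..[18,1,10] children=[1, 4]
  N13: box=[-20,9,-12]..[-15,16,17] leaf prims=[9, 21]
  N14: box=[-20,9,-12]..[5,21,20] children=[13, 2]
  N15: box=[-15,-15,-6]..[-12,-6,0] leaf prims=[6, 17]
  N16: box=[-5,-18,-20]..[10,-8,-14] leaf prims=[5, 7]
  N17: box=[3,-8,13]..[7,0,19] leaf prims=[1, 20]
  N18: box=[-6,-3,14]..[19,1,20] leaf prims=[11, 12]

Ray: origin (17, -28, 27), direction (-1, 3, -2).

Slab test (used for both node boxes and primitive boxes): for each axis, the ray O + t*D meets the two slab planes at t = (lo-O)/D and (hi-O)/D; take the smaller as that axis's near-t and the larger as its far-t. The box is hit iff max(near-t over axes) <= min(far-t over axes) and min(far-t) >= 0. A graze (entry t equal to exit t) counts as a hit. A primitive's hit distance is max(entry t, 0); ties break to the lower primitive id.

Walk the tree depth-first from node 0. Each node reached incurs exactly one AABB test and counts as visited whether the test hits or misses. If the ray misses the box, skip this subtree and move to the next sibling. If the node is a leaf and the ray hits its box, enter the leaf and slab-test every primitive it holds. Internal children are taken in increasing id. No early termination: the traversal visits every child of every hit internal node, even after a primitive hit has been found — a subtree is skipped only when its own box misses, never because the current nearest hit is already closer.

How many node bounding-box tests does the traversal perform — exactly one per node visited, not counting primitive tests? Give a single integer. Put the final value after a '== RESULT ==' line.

Trace the traversal:
N0 x:[-2,37] y:[10/3,49/3] z:[7/2,47/2] -> hit [7/2,49/3], descend [11, 14]
  N11 x:[-2,33] y:[10/3,29/3] z:[7/2,47/2] -> hit [7/2,29/3], descend [9, 10]
    N9 x:[7,33] y:[10/3,25/3] z:[27/2,47/2] -> miss, prune
    N10 x:[-2,23] y:[10/3,29/3] z:[7/2,14] -> hit [7/2,29/3], descend [6, 12]
      N6 x:[-2,23] y:[10/3,29/3] z:[7/2,7] -> hit [7/2,7], descend [7, 8]
        N7 x:[-2,17] y:[10/3,16/3] z:[9/2,6] -> hit [9/2,16/3] leaf, test {P8(miss), P14(miss)}
        N8 x:[-2,23] y:[20/3,29/3] z:[7/2,7] -> hit [20/3,7], descend [17, 18]
          N17 x:[10,14] y:[20/3,28/3] z:[4,7] -> miss, prune
          N18 x:[-2,23] y:[25/3,29/3] z:[7/2,13/2] -> miss, prune
      N12 x:[-1,20] y:[4,29/3] z:[17/2,14] -> hit [17/2,29/3], descend [1, 4]
        N1 x:[17,20] y:[4,8] z:[19/2,14] -> miss, prune
        N4 x:[-1,13] y:[7,29/3] z:[17/2,14] -> hit [17/2,29/3] leaf, test {P0(miss), P2@t=9, P4(miss)}
  N14 x:[12,37] y:[37/3,49/3] z:[7/2,39/2] -> hit [37/3,49/3], descend [2, 13]
    N2 x:[12,22] y:[44/3,49/3] z:[7/2,17] -> hit [44/3,49/3] leaf, test {P16(miss), P18(miss)}
    N13 x:[32,37] y:[37/3,44/3] z:[5,39/2] -> miss, prune

order=[0, 11, 9, 10, 6, 7, 8, 17, 18, 12, 1, 4, 14, 2, 13]  |boxes|=15  |leaves|=3  hit=P2

== RESULT ==
15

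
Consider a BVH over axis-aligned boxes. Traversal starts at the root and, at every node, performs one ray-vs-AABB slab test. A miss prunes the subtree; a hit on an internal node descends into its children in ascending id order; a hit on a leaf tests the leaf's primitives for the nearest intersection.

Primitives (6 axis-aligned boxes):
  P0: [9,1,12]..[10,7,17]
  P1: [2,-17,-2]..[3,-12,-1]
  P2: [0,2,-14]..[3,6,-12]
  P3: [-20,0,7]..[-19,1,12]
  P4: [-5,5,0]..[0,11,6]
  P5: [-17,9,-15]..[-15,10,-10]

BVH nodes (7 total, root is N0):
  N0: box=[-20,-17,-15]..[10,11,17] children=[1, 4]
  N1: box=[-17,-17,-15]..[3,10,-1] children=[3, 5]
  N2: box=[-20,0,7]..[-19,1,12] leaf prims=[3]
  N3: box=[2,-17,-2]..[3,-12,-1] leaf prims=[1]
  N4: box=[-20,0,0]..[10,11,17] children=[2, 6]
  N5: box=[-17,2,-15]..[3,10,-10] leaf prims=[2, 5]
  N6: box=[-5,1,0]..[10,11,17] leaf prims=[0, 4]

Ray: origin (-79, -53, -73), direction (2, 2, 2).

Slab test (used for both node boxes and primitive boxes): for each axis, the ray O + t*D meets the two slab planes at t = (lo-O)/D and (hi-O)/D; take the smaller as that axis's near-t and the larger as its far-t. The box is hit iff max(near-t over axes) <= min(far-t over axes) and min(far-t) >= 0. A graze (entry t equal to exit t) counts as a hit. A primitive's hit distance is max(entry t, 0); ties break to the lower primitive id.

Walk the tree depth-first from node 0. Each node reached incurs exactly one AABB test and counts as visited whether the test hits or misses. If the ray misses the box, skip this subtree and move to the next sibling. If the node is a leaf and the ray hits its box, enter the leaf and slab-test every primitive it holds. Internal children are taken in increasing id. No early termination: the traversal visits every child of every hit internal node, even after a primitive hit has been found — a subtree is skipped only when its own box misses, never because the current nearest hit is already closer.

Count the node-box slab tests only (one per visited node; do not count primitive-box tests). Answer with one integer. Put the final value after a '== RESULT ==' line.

Trace the traversal:
N0 x:[59/2,89/2] y:[18,32] z:[29,45] -> hit [59/2,32], descend [1, 4]
  N1 x:[31,41] y:[18,63/2] z:[29,36] -> hit [31,63/2], descend [3, 5]
    N3 x:[81/2,41] y:[18,41/2] z:[71/2,36] -> miss, prune
    N5 x:[31,41] y:[55/2,63/2] z:[29,63/2] -> hit [31,63/2] leaf, test {P2(miss), P5@t=31}
  N4 x:[59/2,89/2] y:[53/2,32] z:[73/2,45] -> miss, prune

Summary -> nodes [0, 1, 3, 5, 4]; box-tests=5; leaf-entries=1; first=P5

== RESULT ==
5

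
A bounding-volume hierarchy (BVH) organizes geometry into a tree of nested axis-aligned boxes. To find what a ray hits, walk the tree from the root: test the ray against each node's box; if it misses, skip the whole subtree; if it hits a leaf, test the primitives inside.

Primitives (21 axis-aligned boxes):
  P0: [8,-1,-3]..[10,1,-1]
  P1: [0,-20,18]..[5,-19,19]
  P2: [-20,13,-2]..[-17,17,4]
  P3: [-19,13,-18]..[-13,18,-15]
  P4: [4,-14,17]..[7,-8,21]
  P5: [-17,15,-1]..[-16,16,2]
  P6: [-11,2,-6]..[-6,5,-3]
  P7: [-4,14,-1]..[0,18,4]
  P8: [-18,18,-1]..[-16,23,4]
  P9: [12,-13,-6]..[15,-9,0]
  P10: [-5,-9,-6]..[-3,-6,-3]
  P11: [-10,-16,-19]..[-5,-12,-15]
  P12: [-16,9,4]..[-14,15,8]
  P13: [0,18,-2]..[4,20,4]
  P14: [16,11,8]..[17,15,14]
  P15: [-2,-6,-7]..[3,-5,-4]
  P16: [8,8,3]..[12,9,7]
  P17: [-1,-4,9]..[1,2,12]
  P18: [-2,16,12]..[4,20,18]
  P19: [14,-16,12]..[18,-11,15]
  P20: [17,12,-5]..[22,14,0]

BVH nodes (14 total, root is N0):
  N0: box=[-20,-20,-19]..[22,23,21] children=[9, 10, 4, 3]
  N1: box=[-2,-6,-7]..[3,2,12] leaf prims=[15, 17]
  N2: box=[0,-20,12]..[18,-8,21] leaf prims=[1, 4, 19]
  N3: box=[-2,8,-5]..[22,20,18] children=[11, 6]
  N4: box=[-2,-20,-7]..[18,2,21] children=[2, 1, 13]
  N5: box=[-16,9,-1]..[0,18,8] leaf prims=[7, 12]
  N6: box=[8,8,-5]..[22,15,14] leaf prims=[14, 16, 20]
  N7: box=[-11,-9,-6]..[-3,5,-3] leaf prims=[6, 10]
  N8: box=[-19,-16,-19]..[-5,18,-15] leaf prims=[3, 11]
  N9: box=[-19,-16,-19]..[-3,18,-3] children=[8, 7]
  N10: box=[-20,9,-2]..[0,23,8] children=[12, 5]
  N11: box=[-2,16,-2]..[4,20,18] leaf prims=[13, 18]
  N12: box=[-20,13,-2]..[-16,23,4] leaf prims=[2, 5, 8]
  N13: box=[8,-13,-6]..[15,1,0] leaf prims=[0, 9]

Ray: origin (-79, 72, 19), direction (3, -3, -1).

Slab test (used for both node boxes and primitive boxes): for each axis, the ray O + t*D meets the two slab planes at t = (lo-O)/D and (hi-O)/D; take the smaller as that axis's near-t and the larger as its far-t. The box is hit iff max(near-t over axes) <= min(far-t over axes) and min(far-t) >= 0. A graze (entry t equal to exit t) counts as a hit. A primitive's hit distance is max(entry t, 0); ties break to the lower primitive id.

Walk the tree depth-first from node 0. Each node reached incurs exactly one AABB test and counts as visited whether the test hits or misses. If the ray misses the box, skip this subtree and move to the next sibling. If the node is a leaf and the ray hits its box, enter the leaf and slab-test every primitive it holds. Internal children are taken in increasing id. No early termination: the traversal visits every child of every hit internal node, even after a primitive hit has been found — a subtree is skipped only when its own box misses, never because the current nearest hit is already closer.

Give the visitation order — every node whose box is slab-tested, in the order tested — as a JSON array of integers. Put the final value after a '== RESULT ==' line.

Trace the traversal:
N0 x:[59/3,101/3] y:[49/3,92/3] z:[-2,38] -> hit [59/3,92/3], descend [3, 4, 9, 10]
  N3 x:[77/3,101/3] y:[52/3,64/3] z:[1,24] -> miss, prune
  N4 x:[77/3,97/3] y:[70/3,92/3] z:[-2,26] -> hit [77/3,26], descend [1, 2, 13]
    N1 x:[77/3,82/3] y:[70/3,26] z:[7,26] -> hit [77/3,26] leaf, test {P15@t=77/3, P17(miss)}
    N2 x:[79/3,97/3] y:[80/3,92/3] z:[-2,7] -> miss, prune
    N13 x:[29,94/3] y:[71/3,85/3] z:[19,25] -> miss, prune
  N9 x:[20,76/3] y:[18,88/3] z:[22,38] -> hit [22,76/3], descend [7, 8]
    N7 x:[68/3,76/3] y:[67/3,27] z:[22,25] -> hit [68/3,25] leaf, test {P6@t=68/3, P10(miss)}
    N8 x:[20,74/3] y:[18,88/3] z:[34,38] -> miss, prune
  N10 x:[59/3,79/3] y:[49/3,21] z:[11,21] -> hit [59/3,21], descend [5, 12]
    N5 x:[21,79/3] y:[18,21] z:[11,20] -> miss, prune
    N12 x:[59/3,21] y:[49/3,59/3] z:[15,21] -> hit [59/3,59/3] leaf, test {P2@t=59/3, P5(miss), P8(miss)}

12 AABB tests over nodes [0, 3, 4, 1, 2, 13, 9, 7, 8, 10, 5, 12]; 3 leaves entered; closest P2.

== RESULT ==
[0, 3, 4, 1, 2, 13, 9, 7, 8, 10, 5, 12]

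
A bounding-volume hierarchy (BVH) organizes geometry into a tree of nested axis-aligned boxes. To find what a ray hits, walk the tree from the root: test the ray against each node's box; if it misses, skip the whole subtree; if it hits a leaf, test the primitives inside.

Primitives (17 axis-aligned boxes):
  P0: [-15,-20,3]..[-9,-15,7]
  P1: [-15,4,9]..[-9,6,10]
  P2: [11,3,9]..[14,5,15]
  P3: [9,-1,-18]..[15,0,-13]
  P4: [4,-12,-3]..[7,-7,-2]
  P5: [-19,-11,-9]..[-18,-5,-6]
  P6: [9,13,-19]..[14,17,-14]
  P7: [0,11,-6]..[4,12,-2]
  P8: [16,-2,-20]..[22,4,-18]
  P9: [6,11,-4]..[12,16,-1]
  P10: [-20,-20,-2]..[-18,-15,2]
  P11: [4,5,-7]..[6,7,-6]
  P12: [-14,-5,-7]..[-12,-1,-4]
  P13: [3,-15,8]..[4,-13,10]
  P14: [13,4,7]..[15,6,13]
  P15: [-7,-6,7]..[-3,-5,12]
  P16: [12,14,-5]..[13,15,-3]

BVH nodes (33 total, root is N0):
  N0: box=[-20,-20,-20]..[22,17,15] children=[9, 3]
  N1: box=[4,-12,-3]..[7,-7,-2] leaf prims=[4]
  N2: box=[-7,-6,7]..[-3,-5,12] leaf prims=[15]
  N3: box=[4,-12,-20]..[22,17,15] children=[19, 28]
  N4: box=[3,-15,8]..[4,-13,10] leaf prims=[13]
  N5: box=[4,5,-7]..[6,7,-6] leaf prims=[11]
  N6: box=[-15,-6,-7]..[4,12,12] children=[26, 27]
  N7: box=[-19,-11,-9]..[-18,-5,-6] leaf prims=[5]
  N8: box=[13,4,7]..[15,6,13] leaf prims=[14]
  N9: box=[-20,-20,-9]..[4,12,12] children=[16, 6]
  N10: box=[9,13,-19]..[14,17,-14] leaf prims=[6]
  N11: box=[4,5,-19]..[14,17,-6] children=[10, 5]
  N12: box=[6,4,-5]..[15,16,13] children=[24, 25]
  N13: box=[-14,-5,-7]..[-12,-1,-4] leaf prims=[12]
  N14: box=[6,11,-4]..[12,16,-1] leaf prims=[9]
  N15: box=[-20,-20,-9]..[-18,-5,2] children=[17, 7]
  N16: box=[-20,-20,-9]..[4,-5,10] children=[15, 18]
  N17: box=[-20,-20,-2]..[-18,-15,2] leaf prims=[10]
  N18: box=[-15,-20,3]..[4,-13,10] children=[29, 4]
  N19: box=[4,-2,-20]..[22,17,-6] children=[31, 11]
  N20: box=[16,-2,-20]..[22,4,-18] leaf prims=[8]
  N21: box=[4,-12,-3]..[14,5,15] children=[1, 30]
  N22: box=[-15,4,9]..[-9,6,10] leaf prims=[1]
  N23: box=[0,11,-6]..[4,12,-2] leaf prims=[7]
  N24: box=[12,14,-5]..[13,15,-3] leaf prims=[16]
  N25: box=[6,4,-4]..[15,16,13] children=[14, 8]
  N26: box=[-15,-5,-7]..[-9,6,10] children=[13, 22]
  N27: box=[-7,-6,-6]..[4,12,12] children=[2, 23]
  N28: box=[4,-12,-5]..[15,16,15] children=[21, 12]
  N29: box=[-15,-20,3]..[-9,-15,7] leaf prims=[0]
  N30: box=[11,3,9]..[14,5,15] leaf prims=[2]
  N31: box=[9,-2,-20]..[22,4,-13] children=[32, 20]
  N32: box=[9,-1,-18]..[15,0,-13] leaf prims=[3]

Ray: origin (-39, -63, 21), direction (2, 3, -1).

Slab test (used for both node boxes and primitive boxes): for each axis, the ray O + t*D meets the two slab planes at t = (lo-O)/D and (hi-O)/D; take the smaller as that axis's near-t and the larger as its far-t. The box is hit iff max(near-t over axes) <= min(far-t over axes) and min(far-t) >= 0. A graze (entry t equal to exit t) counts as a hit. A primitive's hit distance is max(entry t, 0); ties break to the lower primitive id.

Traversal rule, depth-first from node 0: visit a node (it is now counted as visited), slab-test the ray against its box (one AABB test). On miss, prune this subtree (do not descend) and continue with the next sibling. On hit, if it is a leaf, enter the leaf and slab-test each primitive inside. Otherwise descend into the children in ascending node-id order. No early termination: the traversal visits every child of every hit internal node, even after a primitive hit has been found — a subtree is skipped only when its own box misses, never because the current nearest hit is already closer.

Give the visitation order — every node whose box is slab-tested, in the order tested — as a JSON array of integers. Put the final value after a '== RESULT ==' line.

Traverse from the root:
N0 x:[19/2,61/2] y:[43/3,80/3] z:[6,41] -> hit [43/3,80/3], descend [3, 9]
  N3 x:[43/2,61/2] y:[17,80/3] z:[6,41] -> hit [43/2,80/3], descend [19, 28]
    N19 x:[43/2,61/2] y:[61/3,80/3] z:[27,41] -> miss, prune
    N28 x:[43/2,27] y:[17,79/3] z:[6,26] -> hit [43/2,26], descend [12, 21]
      N12 x:[45/2,27] y:[67/3,79/3] z:[8,26] -> hit [45/2,26], descend [24, 25]
        N24 x:[51/2,26] y:[77/3,26] z:[24,26] -> hit [77/3,26] leaf, test {P16@t=77/3}
        N25 x:[45/2,27] y:[67/3,79/3] z:[8,25] -> hit [45/2,25], descend [8, 14]
          N8 x:[26,27] y:[67/3,23] z:[8,14] -> miss, prune
          N14 x:[45/2,51/2] y:[74/3,79/3] z:[22,25] -> hit [74/3,25] leaf, test {P9@t=74/3}
      N21 x:[43/2,53/2] y:[17,68/3] z:[6,24] -> hit [43/2,68/3], descend [1, 30]
        N1 x:[43/2,23] y:[17,56/3] z:[23,24] -> miss, prune
        N30 x:[25,53/2] y:[22,68/3] z:[6,12] -> miss, prune
  N9 x:[19/2,43/2] y:[43/3,25] z:[9,30] -> hit [43/3,43/2], descend [6, 16]
    N6 x:[12,43/2] y:[19,25] z:[9,28] -> hit [19,43/2], descend [26, 27]
      N26 x:[12,15] y:[58/3,23] z:[11,28] -> miss, prune
      N27 x:[16,43/2] y:[19,25] z:[9,27] -> hit [19,43/2], descend [2, 23]
        N2 x:[16,18] y:[19,58/3] z:[9,14] -> miss, prune
        N23 x:[39/2,43/2] y:[74/3,25] z:[23,27] -> miss, prune
    N16 x:[19/2,43/2] y:[43/3,58/3] z:[11,30] -> hit [43/3,58/3], descend [15, 18]
      N15 x:[19/2,21/2] y:[43/3,58/3] z:[19,30] -> miss, prune
      N18 x:[12,43/2] y:[43/3,50/3] z:[11,18] -> hit [43/3,50/3], descend [4, 29]
        N4 x:[21,43/2] y:[16,50/3] z:[11,13] -> miss, prune
        N29 x:[12,15] y:[43/3,16] z:[14,18] -> hit [43/3,15] leaf, test {P0@t=43/3}

23 AABB tests over nodes [0, 3, 19, 28, 12, 24, 25, 8, 14, 21, 1, 30, 9, 6, 26, 27, 2, 23, 16, 15, 18, 4, 29]; 3 leaves entered; closest P0.

== RESULT ==
[0, 3, 19, 28, 12, 24, 25, 8, 14, 21, 1, 30, 9, 6, 26, 27, 2, 23, 16, 15, 18, 4, 29]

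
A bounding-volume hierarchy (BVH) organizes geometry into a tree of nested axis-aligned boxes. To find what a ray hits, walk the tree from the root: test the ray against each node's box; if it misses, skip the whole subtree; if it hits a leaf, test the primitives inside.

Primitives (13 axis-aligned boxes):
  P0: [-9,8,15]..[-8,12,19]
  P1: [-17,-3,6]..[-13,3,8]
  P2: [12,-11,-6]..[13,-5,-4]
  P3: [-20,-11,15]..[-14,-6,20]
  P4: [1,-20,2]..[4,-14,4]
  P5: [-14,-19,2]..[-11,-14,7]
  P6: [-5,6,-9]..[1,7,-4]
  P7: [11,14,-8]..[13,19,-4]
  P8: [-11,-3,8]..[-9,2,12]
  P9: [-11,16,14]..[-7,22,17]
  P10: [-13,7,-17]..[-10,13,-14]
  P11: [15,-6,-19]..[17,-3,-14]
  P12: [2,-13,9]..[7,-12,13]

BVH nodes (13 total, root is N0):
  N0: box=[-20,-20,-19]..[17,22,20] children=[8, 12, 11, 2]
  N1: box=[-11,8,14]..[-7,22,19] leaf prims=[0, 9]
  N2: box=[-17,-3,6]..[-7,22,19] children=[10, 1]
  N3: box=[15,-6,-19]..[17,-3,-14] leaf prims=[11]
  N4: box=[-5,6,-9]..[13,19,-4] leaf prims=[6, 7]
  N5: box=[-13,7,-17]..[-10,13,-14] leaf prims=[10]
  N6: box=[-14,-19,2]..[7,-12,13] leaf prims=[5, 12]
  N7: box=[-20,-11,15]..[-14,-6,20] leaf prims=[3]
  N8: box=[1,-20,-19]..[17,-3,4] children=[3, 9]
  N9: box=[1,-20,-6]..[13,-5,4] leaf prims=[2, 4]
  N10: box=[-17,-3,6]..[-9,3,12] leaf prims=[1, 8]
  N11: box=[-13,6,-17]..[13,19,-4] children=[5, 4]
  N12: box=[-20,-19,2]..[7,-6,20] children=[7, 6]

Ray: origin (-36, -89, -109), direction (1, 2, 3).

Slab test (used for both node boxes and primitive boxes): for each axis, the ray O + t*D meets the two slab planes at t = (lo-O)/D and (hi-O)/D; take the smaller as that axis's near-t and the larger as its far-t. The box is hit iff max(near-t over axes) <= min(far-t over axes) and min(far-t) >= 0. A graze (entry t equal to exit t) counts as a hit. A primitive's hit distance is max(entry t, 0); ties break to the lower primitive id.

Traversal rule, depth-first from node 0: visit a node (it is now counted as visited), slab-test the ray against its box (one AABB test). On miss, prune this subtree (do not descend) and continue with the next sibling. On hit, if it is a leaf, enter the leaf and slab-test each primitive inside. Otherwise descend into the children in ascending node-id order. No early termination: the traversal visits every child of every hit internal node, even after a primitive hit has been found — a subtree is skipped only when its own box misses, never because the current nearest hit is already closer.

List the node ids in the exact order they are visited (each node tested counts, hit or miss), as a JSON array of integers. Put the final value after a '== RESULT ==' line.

Walk:
N0 x:[16,53] y:[69/2,111/2] z:[30,43] -> hit [69/2,43], descend [2, 8, 11, 12]
  N2 x:[19,29] y:[43,111/2] z:[115/3,128/3] -> miss, prune
  N8 x:[37,53] y:[69/2,43] z:[30,113/3] -> hit [37,113/3], descend [3, 9]
    N3 x:[51,53] y:[83/2,43] z:[30,95/3] -> miss, prune
    N9 x:[37,49] y:[69/2,42] z:[103/3,113/3] -> hit [37,113/3] leaf, test {P2(miss), P4@t=37}
  N11 x:[23,49] y:[95/2,54] z:[92/3,35] -> miss, prune
  N12 x:[16,43] y:[35,83/2] z:[37,43] -> hit [37,83/2], descend [6, 7]
    N6 x:[22,43] y:[35,77/2] z:[37,122/3] -> hit [37,77/2] leaf, test {P5(miss), P12(miss)}
    N7 x:[16,22] y:[39,83/2] z:[124/3,43] -> miss, prune

order=[0, 2, 8, 3, 9, 11, 12, 6, 7]  |boxes|=9  |leaves|=2  hit=P4

== RESULT ==
[0, 2, 8, 3, 9, 11, 12, 6, 7]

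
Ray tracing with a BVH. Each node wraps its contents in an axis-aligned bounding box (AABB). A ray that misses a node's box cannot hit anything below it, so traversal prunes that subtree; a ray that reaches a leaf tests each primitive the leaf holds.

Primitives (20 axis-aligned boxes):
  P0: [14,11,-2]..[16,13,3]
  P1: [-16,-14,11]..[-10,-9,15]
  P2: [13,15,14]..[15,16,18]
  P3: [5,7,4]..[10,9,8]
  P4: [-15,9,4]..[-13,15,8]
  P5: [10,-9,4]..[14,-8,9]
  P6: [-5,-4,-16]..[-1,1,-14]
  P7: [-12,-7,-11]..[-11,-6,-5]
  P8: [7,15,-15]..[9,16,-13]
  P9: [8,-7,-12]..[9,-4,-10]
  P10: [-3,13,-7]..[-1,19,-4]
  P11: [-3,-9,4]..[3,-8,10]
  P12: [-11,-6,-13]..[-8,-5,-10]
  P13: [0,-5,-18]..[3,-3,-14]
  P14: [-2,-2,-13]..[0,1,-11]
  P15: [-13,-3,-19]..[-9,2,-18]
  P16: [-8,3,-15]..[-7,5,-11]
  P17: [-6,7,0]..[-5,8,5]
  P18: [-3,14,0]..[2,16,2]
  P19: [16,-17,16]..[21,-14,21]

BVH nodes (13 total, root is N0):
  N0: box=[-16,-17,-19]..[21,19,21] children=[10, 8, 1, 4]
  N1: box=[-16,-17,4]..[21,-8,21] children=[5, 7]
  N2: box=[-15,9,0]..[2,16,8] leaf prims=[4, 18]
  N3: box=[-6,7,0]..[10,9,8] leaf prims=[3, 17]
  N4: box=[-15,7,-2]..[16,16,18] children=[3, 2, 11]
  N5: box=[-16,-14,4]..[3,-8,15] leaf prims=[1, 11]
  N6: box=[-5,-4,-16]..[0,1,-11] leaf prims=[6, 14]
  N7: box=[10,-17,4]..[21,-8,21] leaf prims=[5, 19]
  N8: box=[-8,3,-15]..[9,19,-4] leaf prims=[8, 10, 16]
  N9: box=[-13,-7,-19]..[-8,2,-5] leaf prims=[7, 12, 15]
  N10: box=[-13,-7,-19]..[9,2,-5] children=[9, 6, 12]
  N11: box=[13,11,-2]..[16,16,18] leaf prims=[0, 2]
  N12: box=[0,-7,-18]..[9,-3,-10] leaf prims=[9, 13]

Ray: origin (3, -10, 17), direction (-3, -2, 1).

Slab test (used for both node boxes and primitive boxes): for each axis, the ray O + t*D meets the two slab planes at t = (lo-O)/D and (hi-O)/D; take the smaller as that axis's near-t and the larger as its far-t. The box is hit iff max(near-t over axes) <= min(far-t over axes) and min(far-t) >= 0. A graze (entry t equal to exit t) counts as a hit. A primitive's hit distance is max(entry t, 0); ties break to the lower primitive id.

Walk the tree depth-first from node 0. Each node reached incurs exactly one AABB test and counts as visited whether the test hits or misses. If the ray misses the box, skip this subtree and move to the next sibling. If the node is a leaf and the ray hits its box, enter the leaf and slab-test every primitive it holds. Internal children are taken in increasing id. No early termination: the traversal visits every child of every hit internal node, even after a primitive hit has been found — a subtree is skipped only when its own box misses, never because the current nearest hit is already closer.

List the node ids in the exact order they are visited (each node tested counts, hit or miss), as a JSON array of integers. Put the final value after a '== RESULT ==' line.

Walk:
N0 x:[-6,19/3] y:[-29/2,7/2] z:[-36,4] -> hit [-6,7/2], descend [1, 4, 8, 10]
  N1 x:[-6,19/3] y:[-1,7/2] z:[-13,4] -> hit [-1,7/2], descend [5, 7]
    N5 x:[0,19/3] y:[-1,2] z:[-13,-2] -> miss, prune
    N7 x:[-6,-7/3] y:[-1,7/2] z:[-13,4] -> miss, prune
  N4 x:[-13/3,6] y:[-13,-17/2] z:[-19,1] -> miss, prune
  N8 x:[-2,11/3] y:[-29/2,-13/2] z:[-32,-21] -> miss, prune
  N10 x:[-2,16/3] y:[-6,-3/2] z:[-36,-22] -> miss, prune

Visited [0, 1, 5, 7, 4, 8, 10]. Tests: 7 box, 0 leaf. Nearest: miss.

== RESULT ==
[0, 1, 5, 7, 4, 8, 10]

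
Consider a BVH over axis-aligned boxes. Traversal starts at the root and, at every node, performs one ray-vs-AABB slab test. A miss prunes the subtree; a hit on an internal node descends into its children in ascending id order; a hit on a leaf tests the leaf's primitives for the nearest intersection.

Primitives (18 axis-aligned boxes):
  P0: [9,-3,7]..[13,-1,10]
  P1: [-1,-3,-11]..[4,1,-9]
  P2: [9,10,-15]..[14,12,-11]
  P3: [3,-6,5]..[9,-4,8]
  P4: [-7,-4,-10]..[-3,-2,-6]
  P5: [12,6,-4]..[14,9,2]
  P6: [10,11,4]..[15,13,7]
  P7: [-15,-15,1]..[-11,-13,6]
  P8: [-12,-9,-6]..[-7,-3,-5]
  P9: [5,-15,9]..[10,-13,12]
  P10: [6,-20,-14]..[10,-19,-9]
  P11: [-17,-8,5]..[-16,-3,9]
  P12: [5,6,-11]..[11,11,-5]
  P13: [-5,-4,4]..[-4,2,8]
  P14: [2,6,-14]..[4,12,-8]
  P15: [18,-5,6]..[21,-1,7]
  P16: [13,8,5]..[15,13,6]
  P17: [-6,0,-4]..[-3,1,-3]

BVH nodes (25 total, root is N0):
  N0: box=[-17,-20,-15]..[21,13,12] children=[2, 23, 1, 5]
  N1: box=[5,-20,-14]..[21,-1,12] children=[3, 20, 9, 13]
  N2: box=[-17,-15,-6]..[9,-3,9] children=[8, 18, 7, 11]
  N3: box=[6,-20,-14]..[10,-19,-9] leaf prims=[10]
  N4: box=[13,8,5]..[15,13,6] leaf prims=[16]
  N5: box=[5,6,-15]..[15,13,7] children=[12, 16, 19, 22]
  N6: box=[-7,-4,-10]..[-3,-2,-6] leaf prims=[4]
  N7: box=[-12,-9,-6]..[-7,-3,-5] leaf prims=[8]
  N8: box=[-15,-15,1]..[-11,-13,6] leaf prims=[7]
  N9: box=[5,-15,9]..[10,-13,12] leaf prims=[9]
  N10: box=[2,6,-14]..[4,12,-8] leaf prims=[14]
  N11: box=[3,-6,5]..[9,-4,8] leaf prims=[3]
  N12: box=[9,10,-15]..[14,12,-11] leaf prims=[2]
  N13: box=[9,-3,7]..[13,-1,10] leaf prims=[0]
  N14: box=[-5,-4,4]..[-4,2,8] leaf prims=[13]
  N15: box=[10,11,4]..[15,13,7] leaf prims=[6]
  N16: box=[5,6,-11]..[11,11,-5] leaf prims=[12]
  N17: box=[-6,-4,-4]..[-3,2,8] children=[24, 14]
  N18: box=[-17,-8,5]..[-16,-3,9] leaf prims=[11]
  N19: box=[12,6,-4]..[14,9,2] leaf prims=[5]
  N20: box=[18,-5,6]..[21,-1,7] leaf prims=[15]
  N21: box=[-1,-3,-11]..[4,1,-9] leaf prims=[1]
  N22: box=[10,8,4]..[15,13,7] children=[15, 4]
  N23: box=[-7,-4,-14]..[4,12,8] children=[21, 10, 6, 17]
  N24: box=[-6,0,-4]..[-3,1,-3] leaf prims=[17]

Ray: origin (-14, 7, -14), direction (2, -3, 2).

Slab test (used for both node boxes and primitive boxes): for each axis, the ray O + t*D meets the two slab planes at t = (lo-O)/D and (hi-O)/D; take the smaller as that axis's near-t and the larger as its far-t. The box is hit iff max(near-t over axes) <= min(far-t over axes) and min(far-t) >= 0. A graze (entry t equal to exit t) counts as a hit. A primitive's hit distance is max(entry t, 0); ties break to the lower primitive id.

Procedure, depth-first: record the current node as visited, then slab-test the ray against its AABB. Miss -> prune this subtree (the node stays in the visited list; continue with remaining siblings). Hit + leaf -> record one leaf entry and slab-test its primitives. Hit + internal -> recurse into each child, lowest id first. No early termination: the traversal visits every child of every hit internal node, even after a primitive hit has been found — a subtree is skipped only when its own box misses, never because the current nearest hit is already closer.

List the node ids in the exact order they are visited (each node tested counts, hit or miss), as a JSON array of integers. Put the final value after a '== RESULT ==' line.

Walk:
N0 x:[-3/2,35/2] y:[-2,9] z:[-1/2,13] -> hit [-1/2,9], descend [1, 2, 5, 23]
  N1 x:[19/2,35/2] y:[8/3,9] z:[0,13] -> miss, prune
  N2 x:[-3/2,23/2] y:[10/3,22/3] z:[4,23/2] -> hit [4,22/3], descend [7, 8, 11, 18]
    N7 x:[1,7/2] y:[10/3,16/3] z:[4,9/2] -> miss, prune
    N8 x:[-1/2,3/2] y:[20/3,22/3] z:[15/2,10] -> miss, prune
    N11 x:[17/2,23/2] y:[11/3,13/3] z:[19/2,11] -> miss, prune
    N18 x:[-3/2,-1] y:[10/3,5] z:[19/2,23/2] -> miss, prune
  N5 x:[19/2,29/2] y:[-2,1/3] z:[-1/2,21/2] -> miss, prune
  N23 x:[7/2,9] y:[-5/3,11/3] z:[0,11] -> hit [7/2,11/3], descend [6, 10, 17, 21]
    N6 x:[7/2,11/2] y:[3,11/3] z:[2,4] -> hit [7/2,11/3] leaf, test {P4@t=7/2}
    N10 x:[8,9] y:[-5/3,1/3] z:[0,3] -> miss, prune
    N17 x:[4,11/2] y:[5/3,11/3] z:[5,11] -> miss, prune
    N21 x:[13/2,9] y:[2,10/3] z:[3/2,5/2] -> miss, prune

Visited [0, 1, 2, 7, 8, 11, 18, 5, 23, 6, 10, 17, 21]. Tests: 13 box, 1 leaf. Nearest: P4.

== RESULT ==
[0, 1, 2, 7, 8, 11, 18, 5, 23, 6, 10, 17, 21]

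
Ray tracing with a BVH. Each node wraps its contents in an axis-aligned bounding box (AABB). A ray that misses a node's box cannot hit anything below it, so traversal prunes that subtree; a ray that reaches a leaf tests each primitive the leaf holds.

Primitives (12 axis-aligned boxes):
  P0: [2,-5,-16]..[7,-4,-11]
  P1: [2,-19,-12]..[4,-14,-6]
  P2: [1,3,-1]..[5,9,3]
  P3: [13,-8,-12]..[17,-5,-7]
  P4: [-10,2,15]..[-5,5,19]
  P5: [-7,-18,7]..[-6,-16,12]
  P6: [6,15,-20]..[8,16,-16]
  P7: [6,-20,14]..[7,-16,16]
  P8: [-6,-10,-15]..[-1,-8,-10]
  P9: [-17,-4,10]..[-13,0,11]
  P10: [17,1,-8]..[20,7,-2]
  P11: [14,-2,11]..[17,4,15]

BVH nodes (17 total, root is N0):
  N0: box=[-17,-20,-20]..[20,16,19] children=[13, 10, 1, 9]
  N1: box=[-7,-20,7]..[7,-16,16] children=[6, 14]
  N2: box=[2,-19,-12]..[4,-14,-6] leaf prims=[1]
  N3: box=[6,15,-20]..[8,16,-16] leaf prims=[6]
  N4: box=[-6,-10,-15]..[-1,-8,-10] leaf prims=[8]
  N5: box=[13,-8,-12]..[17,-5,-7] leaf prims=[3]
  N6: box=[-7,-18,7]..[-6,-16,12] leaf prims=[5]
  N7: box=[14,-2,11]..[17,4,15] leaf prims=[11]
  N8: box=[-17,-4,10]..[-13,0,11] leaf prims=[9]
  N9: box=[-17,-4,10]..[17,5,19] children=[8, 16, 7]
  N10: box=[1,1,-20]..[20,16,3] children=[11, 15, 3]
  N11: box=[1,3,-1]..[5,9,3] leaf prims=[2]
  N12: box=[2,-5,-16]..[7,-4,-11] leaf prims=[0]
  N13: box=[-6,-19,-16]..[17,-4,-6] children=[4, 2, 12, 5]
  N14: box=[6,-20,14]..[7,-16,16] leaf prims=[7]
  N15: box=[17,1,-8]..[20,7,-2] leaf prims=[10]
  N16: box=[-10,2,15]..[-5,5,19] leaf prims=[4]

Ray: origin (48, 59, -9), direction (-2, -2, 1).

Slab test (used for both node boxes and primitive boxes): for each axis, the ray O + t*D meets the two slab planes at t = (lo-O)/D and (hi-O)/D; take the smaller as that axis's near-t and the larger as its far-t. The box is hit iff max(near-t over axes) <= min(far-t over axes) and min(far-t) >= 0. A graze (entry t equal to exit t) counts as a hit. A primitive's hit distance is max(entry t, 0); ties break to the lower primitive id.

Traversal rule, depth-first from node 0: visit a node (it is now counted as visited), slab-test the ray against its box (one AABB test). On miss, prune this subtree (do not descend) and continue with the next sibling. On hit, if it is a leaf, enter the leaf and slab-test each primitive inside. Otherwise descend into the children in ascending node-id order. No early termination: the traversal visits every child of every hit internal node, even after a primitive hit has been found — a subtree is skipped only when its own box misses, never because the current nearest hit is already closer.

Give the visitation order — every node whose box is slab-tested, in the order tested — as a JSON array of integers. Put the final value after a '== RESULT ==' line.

Traverse from the root:
N0 x:[14,65/2] y:[43/2,79/2] z:[-11,28] -> hit [43/2,28], descend [1, 9, 10, 13]
  N1 x:[41/2,55/2] y:[75/2,79/2] z:[16,25] -> miss, prune
  N9 x:[31/2,65/2] y:[27,63/2] z:[19,28] -> hit [27,28], descend [7, 8, 16]
    N7 x:[31/2,17] y:[55/2,61/2] z:[20,24] -> miss, prune
    N8 x:[61/2,65/2] y:[59/2,63/2] z:[19,20] -> miss, prune
    N16 x:[53/2,29] y:[27,57/2] z:[24,28] -> hit [27,28] leaf, test {P4@t=27}
  N10 x:[14,47/2] y:[43/2,29] z:[-11,12] -> miss, prune
  N13 x:[31/2,27] y:[63/2,39] z:[-7,3] -> miss, prune

Visited [0, 1, 9, 7, 8, 16, 10, 13]. Tests: 8 box, 1 leaf. Nearest: P4.

== RESULT ==
[0, 1, 9, 7, 8, 16, 10, 13]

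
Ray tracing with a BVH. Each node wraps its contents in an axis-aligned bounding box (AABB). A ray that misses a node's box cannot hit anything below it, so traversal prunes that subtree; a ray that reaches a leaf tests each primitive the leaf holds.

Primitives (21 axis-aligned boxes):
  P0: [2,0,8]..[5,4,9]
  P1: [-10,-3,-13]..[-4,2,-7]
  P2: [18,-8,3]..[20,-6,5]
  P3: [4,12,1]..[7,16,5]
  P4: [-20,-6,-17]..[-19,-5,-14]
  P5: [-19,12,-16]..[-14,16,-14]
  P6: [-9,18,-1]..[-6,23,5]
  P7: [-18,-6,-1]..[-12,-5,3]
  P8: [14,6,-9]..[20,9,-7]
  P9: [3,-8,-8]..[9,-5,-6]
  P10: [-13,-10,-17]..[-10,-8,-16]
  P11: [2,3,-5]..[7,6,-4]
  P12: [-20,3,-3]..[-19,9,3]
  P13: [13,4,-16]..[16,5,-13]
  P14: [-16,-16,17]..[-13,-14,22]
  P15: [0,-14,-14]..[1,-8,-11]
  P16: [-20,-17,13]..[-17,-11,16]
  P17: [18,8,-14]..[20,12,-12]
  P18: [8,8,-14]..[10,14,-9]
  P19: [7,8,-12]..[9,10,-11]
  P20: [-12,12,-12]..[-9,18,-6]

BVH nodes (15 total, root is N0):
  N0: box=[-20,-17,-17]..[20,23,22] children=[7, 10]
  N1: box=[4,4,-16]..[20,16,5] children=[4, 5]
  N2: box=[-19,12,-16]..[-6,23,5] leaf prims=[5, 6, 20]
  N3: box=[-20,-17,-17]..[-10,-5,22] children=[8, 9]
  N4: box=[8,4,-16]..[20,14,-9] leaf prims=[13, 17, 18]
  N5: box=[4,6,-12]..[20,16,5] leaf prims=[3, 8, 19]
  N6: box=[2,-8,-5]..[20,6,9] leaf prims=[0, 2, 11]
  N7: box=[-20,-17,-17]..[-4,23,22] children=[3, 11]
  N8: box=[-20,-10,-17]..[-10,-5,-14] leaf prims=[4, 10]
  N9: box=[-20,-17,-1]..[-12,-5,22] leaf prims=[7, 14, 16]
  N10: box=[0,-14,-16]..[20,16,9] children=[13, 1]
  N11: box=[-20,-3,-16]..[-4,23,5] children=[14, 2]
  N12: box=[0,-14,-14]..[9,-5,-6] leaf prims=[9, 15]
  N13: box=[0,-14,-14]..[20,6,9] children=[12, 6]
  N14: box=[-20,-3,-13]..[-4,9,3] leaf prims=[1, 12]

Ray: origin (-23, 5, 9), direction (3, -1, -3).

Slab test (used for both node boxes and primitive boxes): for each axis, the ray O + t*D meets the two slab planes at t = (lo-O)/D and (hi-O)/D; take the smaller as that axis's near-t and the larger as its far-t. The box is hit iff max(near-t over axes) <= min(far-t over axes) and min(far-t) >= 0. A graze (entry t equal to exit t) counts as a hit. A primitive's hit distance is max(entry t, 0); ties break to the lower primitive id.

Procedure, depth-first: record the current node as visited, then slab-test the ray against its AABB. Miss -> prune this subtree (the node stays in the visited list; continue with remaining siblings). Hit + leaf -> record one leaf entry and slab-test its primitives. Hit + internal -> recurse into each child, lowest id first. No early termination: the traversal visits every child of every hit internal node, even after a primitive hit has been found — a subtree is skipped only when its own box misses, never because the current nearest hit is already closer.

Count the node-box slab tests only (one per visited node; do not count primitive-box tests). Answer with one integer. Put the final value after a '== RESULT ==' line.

Walk:
N0 x:[1,43/3] y:[-18,22] z:[-13/3,26/3] -> hit [1,26/3], descend [7, 10]
  N7 x:[1,19/3] y:[-18,22] z:[-13/3,26/3] -> hit [1,19/3], descend [3, 11]
    N3 x:[1,13/3] y:[10,22] z:[-13/3,26/3] -> miss, prune
    N11 x:[1,19/3] y:[-18,8] z:[4/3,25/3] -> hit [4/3,19/3], descend [2, 14]
      N2 x:[4/3,17/3] y:[-18,-7] z:[4/3,25/3] -> miss, prune
      N14 x:[1,19/3] y:[-4,8] z:[2,22/3] -> hit [2,19/3] leaf, test {P1@t=16/3, P12(miss)}
  N10 x:[23/3,43/3] y:[-11,19] z:[0,25/3] -> hit [23/3,25/3], descend [1, 13]
    N1 x:[9,43/3] y:[-11,1] z:[4/3,25/3] -> miss, prune
    N13 x:[23/3,43/3] y:[-1,19] z:[0,23/3] -> hit [23/3,23/3], descend [6, 12]
      N6 x:[25/3,43/3] y:[-1,13] z:[0,14/3] -> miss, prune
      N12 x:[23/3,32/3] y:[10,19] z:[5,23/3] -> miss, prune

Visited [0, 7, 3, 11, 2, 14, 10, 1, 13, 6, 12]. Tests: 11 box, 1 leaf. Nearest: P1.

== RESULT ==
11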